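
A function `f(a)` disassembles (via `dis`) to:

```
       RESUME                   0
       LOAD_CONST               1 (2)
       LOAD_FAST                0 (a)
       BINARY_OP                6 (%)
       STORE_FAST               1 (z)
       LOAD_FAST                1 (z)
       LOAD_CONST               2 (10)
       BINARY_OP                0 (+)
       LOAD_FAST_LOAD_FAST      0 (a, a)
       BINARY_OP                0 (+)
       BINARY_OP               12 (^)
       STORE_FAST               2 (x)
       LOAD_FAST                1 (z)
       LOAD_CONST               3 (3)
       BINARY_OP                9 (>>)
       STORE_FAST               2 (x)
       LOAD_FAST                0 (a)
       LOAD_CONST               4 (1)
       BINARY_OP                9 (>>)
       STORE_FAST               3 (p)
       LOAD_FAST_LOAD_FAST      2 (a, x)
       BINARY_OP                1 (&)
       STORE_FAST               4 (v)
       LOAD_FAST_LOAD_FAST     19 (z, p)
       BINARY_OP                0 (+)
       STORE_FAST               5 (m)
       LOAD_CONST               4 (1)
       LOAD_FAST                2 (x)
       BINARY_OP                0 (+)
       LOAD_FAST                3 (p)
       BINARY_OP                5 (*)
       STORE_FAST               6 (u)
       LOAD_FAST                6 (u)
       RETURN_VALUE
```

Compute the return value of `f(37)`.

LOAD_CONST → push 2. Stack: [2]
LOAD_FAST a → push 37. Stack: [2, 37]
BINARY_OP % → 2 % 37 = 2. Stack: [2]
STORE_FAST z → z=2. Stack: []
LOAD_FAST z → push 2. Stack: [2]
LOAD_CONST → push 10. Stack: [2, 10]
BINARY_OP + → 2 + 10 = 12. Stack: [12]
LOAD_FAST_LOAD_FAST a,a → push 37,37. Stack: [12, 37, 37]
BINARY_OP + → 37 + 37 = 74. Stack: [12, 74]
BINARY_OP ^ → 12 ^ 74 = 70. Stack: [70]
STORE_FAST x → x=70. Stack: []
LOAD_FAST z → push 2. Stack: [2]
LOAD_CONST → push 3. Stack: [2, 3]
BINARY_OP >> → 2 >> 3 = 0. Stack: [0]
STORE_FAST x → x=0. Stack: []
LOAD_FAST a → push 37. Stack: [37]
LOAD_CONST → push 1. Stack: [37, 1]
BINARY_OP >> → 37 >> 1 = 18. Stack: [18]
STORE_FAST p → p=18. Stack: []
LOAD_FAST_LOAD_FAST a,x → push 37,0. Stack: [37, 0]
BINARY_OP & → 37 & 0 = 0. Stack: [0]
STORE_FAST v → v=0. Stack: []
LOAD_FAST_LOAD_FAST z,p → push 2,18. Stack: [2, 18]
BINARY_OP + → 2 + 18 = 20. Stack: [20]
STORE_FAST m → m=20. Stack: []
LOAD_CONST → push 1. Stack: [1]
LOAD_FAST x → push 0. Stack: [1, 0]
BINARY_OP + → 1 + 0 = 1. Stack: [1]
LOAD_FAST p → push 18. Stack: [1, 18]
BINARY_OP * → 1 * 18 = 18. Stack: [18]
STORE_FAST u → u=18. Stack: []
LOAD_FAST u → push 18. Stack: [18]
RETURN_VALUE → return 18.

18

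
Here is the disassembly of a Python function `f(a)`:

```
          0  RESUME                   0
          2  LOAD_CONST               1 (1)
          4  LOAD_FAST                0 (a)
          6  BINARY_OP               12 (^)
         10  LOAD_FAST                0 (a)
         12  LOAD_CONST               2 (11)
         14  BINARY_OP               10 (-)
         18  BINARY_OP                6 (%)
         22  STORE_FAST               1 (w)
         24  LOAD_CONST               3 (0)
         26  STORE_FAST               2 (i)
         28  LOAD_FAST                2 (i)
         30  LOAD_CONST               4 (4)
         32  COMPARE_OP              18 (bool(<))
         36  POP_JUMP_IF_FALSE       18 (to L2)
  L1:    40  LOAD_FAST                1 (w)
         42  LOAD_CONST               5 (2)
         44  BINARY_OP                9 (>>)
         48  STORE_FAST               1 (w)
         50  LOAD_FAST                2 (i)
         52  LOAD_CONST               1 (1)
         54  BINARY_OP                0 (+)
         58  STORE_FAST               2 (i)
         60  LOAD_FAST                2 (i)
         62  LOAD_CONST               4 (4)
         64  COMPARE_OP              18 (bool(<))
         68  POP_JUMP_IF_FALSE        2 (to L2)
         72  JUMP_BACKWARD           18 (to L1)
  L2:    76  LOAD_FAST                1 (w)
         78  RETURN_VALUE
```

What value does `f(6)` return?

-1

LOAD_CONST → push 1. Stack: [1]
LOAD_FAST a → push 6. Stack: [1, 6]
BINARY_OP ^ → 1 ^ 6 = 7. Stack: [7]
LOAD_FAST a → push 6. Stack: [7, 6]
LOAD_CONST → push 11. Stack: [7, 6, 11]
BINARY_OP - → 6 - 11 = -5. Stack: [7, -5]
BINARY_OP % → 7 % -5 = -3. Stack: [-3]
STORE_FAST w → w=-3. Stack: []
LOAD_CONST → push 0. Stack: [0]
STORE_FAST i → i=0. Stack: []
LOAD_FAST i → push 0. Stack: [0]
LOAD_CONST → push 4. Stack: [0, 4]
COMPARE_OP bool(<) → 0 vs 4 = True. Stack: [True]
POP_JUMP_IF_FALSE → pop True; no jump. Stack: []
LOAD_FAST w → push -3. Stack: [-3]
LOAD_CONST → push 2. Stack: [-3, 2]
BINARY_OP >> → -3 >> 2 = -1. Stack: [-1]
STORE_FAST w → w=-1. Stack: []
LOAD_FAST i → push 0. Stack: [0]
LOAD_CONST → push 1. Stack: [0, 1]
BINARY_OP + → 0 + 1 = 1. Stack: [1]
STORE_FAST i → i=1. Stack: []
LOAD_FAST i → push 1. Stack: [1]
LOAD_CONST → push 4. Stack: [1, 4]
COMPARE_OP bool(<) → 1 vs 4 = True. Stack: [True]
POP_JUMP_IF_FALSE → pop True; no jump. Stack: []
LOAD_FAST w → push -1. Stack: [-1]
LOAD_CONST → push 2. Stack: [-1, 2]
BINARY_OP >> → -1 >> 2 = -1. Stack: [-1]
STORE_FAST w → w=-1. Stack: []
LOAD_FAST i → push 1. Stack: [1]
LOAD_CONST → push 1. Stack: [1, 1]
BINARY_OP + → 1 + 1 = 2. Stack: [2]
STORE_FAST i → i=2. Stack: []
LOAD_FAST i → push 2. Stack: [2]
LOAD_CONST → push 4. Stack: [2, 4]
COMPARE_OP bool(<) → 2 vs 4 = True. Stack: [True]
POP_JUMP_IF_FALSE → pop True; no jump. Stack: []
LOAD_FAST w → push -1. Stack: [-1]
LOAD_CONST → push 2. Stack: [-1, 2]
BINARY_OP >> → -1 >> 2 = -1. Stack: [-1]
STORE_FAST w → w=-1. Stack: []
LOAD_FAST i → push 2. Stack: [2]
LOAD_CONST → push 1. Stack: [2, 1]
BINARY_OP + → 2 + 1 = 3. Stack: [3]
STORE_FAST i → i=3. Stack: []
LOAD_FAST i → push 3. Stack: [3]
LOAD_CONST → push 4. Stack: [3, 4]
COMPARE_OP bool(<) → 3 vs 4 = True. Stack: [True]
POP_JUMP_IF_FALSE → pop True; no jump. Stack: []
LOAD_FAST w → push -1. Stack: [-1]
LOAD_CONST → push 2. Stack: [-1, 2]
BINARY_OP >> → -1 >> 2 = -1. Stack: [-1]
STORE_FAST w → w=-1. Stack: []
LOAD_FAST i → push 3. Stack: [3]
LOAD_CONST → push 1. Stack: [3, 1]
BINARY_OP + → 3 + 1 = 4. Stack: [4]
STORE_FAST i → i=4. Stack: []
LOAD_FAST i → push 4. Stack: [4]
LOAD_CONST → push 4. Stack: [4, 4]
COMPARE_OP bool(<) → 4 vs 4 = False. Stack: [False]
POP_JUMP_IF_FALSE → pop False; jump. Stack: []
LOAD_FAST w → push -1. Stack: [-1]
RETURN_VALUE → return -1.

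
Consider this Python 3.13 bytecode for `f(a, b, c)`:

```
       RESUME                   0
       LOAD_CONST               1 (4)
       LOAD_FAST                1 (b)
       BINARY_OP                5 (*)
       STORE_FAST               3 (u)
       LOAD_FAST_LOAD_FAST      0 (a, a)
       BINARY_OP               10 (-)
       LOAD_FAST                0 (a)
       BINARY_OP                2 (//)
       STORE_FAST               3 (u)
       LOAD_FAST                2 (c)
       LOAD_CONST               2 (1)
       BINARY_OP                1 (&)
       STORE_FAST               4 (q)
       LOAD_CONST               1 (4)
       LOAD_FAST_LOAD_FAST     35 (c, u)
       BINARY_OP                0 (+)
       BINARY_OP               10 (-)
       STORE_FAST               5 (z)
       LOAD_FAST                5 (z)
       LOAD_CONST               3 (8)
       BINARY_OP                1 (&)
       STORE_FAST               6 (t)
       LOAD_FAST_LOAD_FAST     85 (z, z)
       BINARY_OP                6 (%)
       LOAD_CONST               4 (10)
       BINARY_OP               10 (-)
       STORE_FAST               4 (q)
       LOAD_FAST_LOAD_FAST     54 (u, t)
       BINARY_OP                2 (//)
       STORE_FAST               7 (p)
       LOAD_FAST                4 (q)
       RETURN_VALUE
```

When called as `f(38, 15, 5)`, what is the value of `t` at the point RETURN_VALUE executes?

LOAD_CONST → push 4. Stack: [4]
LOAD_FAST b → push 15. Stack: [4, 15]
BINARY_OP * → 4 * 15 = 60. Stack: [60]
STORE_FAST u → u=60. Stack: []
LOAD_FAST_LOAD_FAST a,a → push 38,38. Stack: [38, 38]
BINARY_OP - → 38 - 38 = 0. Stack: [0]
LOAD_FAST a → push 38. Stack: [0, 38]
BINARY_OP // → 0 // 38 = 0. Stack: [0]
STORE_FAST u → u=0. Stack: []
LOAD_FAST c → push 5. Stack: [5]
LOAD_CONST → push 1. Stack: [5, 1]
BINARY_OP & → 5 & 1 = 1. Stack: [1]
STORE_FAST q → q=1. Stack: []
LOAD_CONST → push 4. Stack: [4]
LOAD_FAST_LOAD_FAST c,u → push 5,0. Stack: [4, 5, 0]
BINARY_OP + → 5 + 0 = 5. Stack: [4, 5]
BINARY_OP - → 4 - 5 = -1. Stack: [-1]
STORE_FAST z → z=-1. Stack: []
LOAD_FAST z → push -1. Stack: [-1]
LOAD_CONST → push 8. Stack: [-1, 8]
BINARY_OP & → -1 & 8 = 8. Stack: [8]
STORE_FAST t → t=8. Stack: []
LOAD_FAST_LOAD_FAST z,z → push -1,-1. Stack: [-1, -1]
BINARY_OP % → -1 % -1 = 0. Stack: [0]
LOAD_CONST → push 10. Stack: [0, 10]
BINARY_OP - → 0 - 10 = -10. Stack: [-10]
STORE_FAST q → q=-10. Stack: []
LOAD_FAST_LOAD_FAST u,t → push 0,8. Stack: [0, 8]
BINARY_OP // → 0 // 8 = 0. Stack: [0]
STORE_FAST p → p=0. Stack: []
LOAD_FAST q → push -10. Stack: [-10]
RETURN_VALUE → return -10.

8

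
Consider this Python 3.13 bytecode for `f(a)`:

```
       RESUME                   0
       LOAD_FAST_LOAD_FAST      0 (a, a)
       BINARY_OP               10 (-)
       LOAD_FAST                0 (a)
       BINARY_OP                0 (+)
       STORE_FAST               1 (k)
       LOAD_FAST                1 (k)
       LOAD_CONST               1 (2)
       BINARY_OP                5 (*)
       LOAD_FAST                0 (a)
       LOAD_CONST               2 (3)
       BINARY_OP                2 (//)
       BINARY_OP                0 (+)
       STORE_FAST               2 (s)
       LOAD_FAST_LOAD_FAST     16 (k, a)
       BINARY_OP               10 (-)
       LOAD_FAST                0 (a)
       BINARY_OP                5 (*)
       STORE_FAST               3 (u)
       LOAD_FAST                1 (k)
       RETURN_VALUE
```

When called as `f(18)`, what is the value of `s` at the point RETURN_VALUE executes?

42

LOAD_FAST_LOAD_FAST a,a → push 18,18. Stack: [18, 18]
BINARY_OP - → 18 - 18 = 0. Stack: [0]
LOAD_FAST a → push 18. Stack: [0, 18]
BINARY_OP + → 0 + 18 = 18. Stack: [18]
STORE_FAST k → k=18. Stack: []
LOAD_FAST k → push 18. Stack: [18]
LOAD_CONST → push 2. Stack: [18, 2]
BINARY_OP * → 18 * 2 = 36. Stack: [36]
LOAD_FAST a → push 18. Stack: [36, 18]
LOAD_CONST → push 3. Stack: [36, 18, 3]
BINARY_OP // → 18 // 3 = 6. Stack: [36, 6]
BINARY_OP + → 36 + 6 = 42. Stack: [42]
STORE_FAST s → s=42. Stack: []
LOAD_FAST_LOAD_FAST k,a → push 18,18. Stack: [18, 18]
BINARY_OP - → 18 - 18 = 0. Stack: [0]
LOAD_FAST a → push 18. Stack: [0, 18]
BINARY_OP * → 0 * 18 = 0. Stack: [0]
STORE_FAST u → u=0. Stack: []
LOAD_FAST k → push 18. Stack: [18]
RETURN_VALUE → return 18.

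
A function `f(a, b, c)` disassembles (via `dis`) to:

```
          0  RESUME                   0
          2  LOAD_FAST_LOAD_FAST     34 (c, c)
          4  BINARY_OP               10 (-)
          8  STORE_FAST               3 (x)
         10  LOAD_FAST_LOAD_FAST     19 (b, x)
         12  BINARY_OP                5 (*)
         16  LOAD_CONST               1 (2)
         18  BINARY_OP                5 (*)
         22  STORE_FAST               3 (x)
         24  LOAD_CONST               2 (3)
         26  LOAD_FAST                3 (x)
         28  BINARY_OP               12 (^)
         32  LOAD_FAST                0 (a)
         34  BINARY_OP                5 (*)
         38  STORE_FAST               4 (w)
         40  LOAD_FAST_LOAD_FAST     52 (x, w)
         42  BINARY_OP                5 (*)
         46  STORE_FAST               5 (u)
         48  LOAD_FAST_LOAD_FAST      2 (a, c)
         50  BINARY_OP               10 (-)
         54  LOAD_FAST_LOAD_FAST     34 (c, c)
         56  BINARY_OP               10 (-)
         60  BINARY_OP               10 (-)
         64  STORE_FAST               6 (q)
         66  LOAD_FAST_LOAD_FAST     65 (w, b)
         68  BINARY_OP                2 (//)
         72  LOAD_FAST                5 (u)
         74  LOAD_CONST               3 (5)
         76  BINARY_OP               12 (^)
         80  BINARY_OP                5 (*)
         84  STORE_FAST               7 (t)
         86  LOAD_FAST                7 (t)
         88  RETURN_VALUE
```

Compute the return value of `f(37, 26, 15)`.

20

LOAD_FAST_LOAD_FAST c,c → push 15,15. Stack: [15, 15]
BINARY_OP - → 15 - 15 = 0. Stack: [0]
STORE_FAST x → x=0. Stack: []
LOAD_FAST_LOAD_FAST b,x → push 26,0. Stack: [26, 0]
BINARY_OP * → 26 * 0 = 0. Stack: [0]
LOAD_CONST → push 2. Stack: [0, 2]
BINARY_OP * → 0 * 2 = 0. Stack: [0]
STORE_FAST x → x=0. Stack: []
LOAD_CONST → push 3. Stack: [3]
LOAD_FAST x → push 0. Stack: [3, 0]
BINARY_OP ^ → 3 ^ 0 = 3. Stack: [3]
LOAD_FAST a → push 37. Stack: [3, 37]
BINARY_OP * → 3 * 37 = 111. Stack: [111]
STORE_FAST w → w=111. Stack: []
LOAD_FAST_LOAD_FAST x,w → push 0,111. Stack: [0, 111]
BINARY_OP * → 0 * 111 = 0. Stack: [0]
STORE_FAST u → u=0. Stack: []
LOAD_FAST_LOAD_FAST a,c → push 37,15. Stack: [37, 15]
BINARY_OP - → 37 - 15 = 22. Stack: [22]
LOAD_FAST_LOAD_FAST c,c → push 15,15. Stack: [22, 15, 15]
BINARY_OP - → 15 - 15 = 0. Stack: [22, 0]
BINARY_OP - → 22 - 0 = 22. Stack: [22]
STORE_FAST q → q=22. Stack: []
LOAD_FAST_LOAD_FAST w,b → push 111,26. Stack: [111, 26]
BINARY_OP // → 111 // 26 = 4. Stack: [4]
LOAD_FAST u → push 0. Stack: [4, 0]
LOAD_CONST → push 5. Stack: [4, 0, 5]
BINARY_OP ^ → 0 ^ 5 = 5. Stack: [4, 5]
BINARY_OP * → 4 * 5 = 20. Stack: [20]
STORE_FAST t → t=20. Stack: []
LOAD_FAST t → push 20. Stack: [20]
RETURN_VALUE → return 20.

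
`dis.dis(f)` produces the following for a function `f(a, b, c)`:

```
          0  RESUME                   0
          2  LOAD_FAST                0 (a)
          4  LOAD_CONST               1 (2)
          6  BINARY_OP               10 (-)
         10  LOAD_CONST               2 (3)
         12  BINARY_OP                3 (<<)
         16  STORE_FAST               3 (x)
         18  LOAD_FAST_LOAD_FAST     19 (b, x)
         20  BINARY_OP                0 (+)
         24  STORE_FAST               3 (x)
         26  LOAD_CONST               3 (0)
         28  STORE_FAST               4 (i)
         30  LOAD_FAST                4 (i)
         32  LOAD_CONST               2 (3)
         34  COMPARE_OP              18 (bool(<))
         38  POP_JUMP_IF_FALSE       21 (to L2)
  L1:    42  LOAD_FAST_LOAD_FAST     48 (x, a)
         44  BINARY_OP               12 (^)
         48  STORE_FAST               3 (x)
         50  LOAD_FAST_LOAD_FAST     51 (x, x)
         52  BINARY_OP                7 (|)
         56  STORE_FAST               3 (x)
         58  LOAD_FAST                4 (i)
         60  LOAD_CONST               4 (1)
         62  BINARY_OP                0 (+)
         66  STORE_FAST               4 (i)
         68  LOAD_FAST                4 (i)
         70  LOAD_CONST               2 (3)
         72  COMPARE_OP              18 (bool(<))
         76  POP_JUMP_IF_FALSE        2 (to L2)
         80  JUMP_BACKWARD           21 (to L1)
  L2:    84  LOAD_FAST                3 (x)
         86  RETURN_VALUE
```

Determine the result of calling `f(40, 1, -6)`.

281

LOAD_FAST a → push 40. Stack: [40]
LOAD_CONST → push 2. Stack: [40, 2]
BINARY_OP - → 40 - 2 = 38. Stack: [38]
LOAD_CONST → push 3. Stack: [38, 3]
BINARY_OP << → 38 << 3 = 304. Stack: [304]
STORE_FAST x → x=304. Stack: []
LOAD_FAST_LOAD_FAST b,x → push 1,304. Stack: [1, 304]
BINARY_OP + → 1 + 304 = 305. Stack: [305]
STORE_FAST x → x=305. Stack: []
LOAD_CONST → push 0. Stack: [0]
STORE_FAST i → i=0. Stack: []
LOAD_FAST i → push 0. Stack: [0]
LOAD_CONST → push 3. Stack: [0, 3]
COMPARE_OP bool(<) → 0 vs 3 = True. Stack: [True]
POP_JUMP_IF_FALSE → pop True; no jump. Stack: []
LOAD_FAST_LOAD_FAST x,a → push 305,40. Stack: [305, 40]
BINARY_OP ^ → 305 ^ 40 = 281. Stack: [281]
STORE_FAST x → x=281. Stack: []
LOAD_FAST_LOAD_FAST x,x → push 281,281. Stack: [281, 281]
BINARY_OP | → 281 | 281 = 281. Stack: [281]
STORE_FAST x → x=281. Stack: []
LOAD_FAST i → push 0. Stack: [0]
LOAD_CONST → push 1. Stack: [0, 1]
BINARY_OP + → 0 + 1 = 1. Stack: [1]
STORE_FAST i → i=1. Stack: []
LOAD_FAST i → push 1. Stack: [1]
LOAD_CONST → push 3. Stack: [1, 3]
COMPARE_OP bool(<) → 1 vs 3 = True. Stack: [True]
POP_JUMP_IF_FALSE → pop True; no jump. Stack: []
LOAD_FAST_LOAD_FAST x,a → push 281,40. Stack: [281, 40]
BINARY_OP ^ → 281 ^ 40 = 305. Stack: [305]
STORE_FAST x → x=305. Stack: []
LOAD_FAST_LOAD_FAST x,x → push 305,305. Stack: [305, 305]
BINARY_OP | → 305 | 305 = 305. Stack: [305]
STORE_FAST x → x=305. Stack: []
LOAD_FAST i → push 1. Stack: [1]
LOAD_CONST → push 1. Stack: [1, 1]
BINARY_OP + → 1 + 1 = 2. Stack: [2]
STORE_FAST i → i=2. Stack: []
LOAD_FAST i → push 2. Stack: [2]
LOAD_CONST → push 3. Stack: [2, 3]
COMPARE_OP bool(<) → 2 vs 3 = True. Stack: [True]
POP_JUMP_IF_FALSE → pop True; no jump. Stack: []
LOAD_FAST_LOAD_FAST x,a → push 305,40. Stack: [305, 40]
BINARY_OP ^ → 305 ^ 40 = 281. Stack: [281]
STORE_FAST x → x=281. Stack: []
LOAD_FAST_LOAD_FAST x,x → push 281,281. Stack: [281, 281]
BINARY_OP | → 281 | 281 = 281. Stack: [281]
STORE_FAST x → x=281. Stack: []
LOAD_FAST i → push 2. Stack: [2]
LOAD_CONST → push 1. Stack: [2, 1]
BINARY_OP + → 2 + 1 = 3. Stack: [3]
STORE_FAST i → i=3. Stack: []
LOAD_FAST i → push 3. Stack: [3]
LOAD_CONST → push 3. Stack: [3, 3]
COMPARE_OP bool(<) → 3 vs 3 = False. Stack: [False]
POP_JUMP_IF_FALSE → pop False; jump. Stack: []
LOAD_FAST x → push 281. Stack: [281]
RETURN_VALUE → return 281.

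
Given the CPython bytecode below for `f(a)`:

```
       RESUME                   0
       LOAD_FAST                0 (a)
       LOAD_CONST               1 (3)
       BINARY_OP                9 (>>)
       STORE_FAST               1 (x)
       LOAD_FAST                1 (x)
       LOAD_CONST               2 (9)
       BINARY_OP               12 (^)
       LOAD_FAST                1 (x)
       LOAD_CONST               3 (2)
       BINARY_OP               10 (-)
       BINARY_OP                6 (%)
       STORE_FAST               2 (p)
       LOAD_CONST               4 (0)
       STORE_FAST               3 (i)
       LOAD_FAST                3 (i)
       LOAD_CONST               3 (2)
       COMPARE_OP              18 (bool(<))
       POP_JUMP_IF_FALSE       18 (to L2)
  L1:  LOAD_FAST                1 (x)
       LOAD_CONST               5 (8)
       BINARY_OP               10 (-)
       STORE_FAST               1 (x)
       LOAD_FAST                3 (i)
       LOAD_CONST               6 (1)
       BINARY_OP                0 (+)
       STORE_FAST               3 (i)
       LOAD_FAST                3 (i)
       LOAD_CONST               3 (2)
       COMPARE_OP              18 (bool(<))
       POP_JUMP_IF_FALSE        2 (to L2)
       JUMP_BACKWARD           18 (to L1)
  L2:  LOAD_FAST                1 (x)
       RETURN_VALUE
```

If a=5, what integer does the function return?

LOAD_FAST a → push 5. Stack: [5]
LOAD_CONST → push 3. Stack: [5, 3]
BINARY_OP >> → 5 >> 3 = 0. Stack: [0]
STORE_FAST x → x=0. Stack: []
LOAD_FAST x → push 0. Stack: [0]
LOAD_CONST → push 9. Stack: [0, 9]
BINARY_OP ^ → 0 ^ 9 = 9. Stack: [9]
LOAD_FAST x → push 0. Stack: [9, 0]
LOAD_CONST → push 2. Stack: [9, 0, 2]
BINARY_OP - → 0 - 2 = -2. Stack: [9, -2]
BINARY_OP % → 9 % -2 = -1. Stack: [-1]
STORE_FAST p → p=-1. Stack: []
LOAD_CONST → push 0. Stack: [0]
STORE_FAST i → i=0. Stack: []
LOAD_FAST i → push 0. Stack: [0]
LOAD_CONST → push 2. Stack: [0, 2]
COMPARE_OP bool(<) → 0 vs 2 = True. Stack: [True]
POP_JUMP_IF_FALSE → pop True; no jump. Stack: []
LOAD_FAST x → push 0. Stack: [0]
LOAD_CONST → push 8. Stack: [0, 8]
BINARY_OP - → 0 - 8 = -8. Stack: [-8]
STORE_FAST x → x=-8. Stack: []
LOAD_FAST i → push 0. Stack: [0]
LOAD_CONST → push 1. Stack: [0, 1]
BINARY_OP + → 0 + 1 = 1. Stack: [1]
STORE_FAST i → i=1. Stack: []
LOAD_FAST i → push 1. Stack: [1]
LOAD_CONST → push 2. Stack: [1, 2]
COMPARE_OP bool(<) → 1 vs 2 = True. Stack: [True]
POP_JUMP_IF_FALSE → pop True; no jump. Stack: []
LOAD_FAST x → push -8. Stack: [-8]
LOAD_CONST → push 8. Stack: [-8, 8]
BINARY_OP - → -8 - 8 = -16. Stack: [-16]
STORE_FAST x → x=-16. Stack: []
LOAD_FAST i → push 1. Stack: [1]
LOAD_CONST → push 1. Stack: [1, 1]
BINARY_OP + → 1 + 1 = 2. Stack: [2]
STORE_FAST i → i=2. Stack: []
LOAD_FAST i → push 2. Stack: [2]
LOAD_CONST → push 2. Stack: [2, 2]
COMPARE_OP bool(<) → 2 vs 2 = False. Stack: [False]
POP_JUMP_IF_FALSE → pop False; jump. Stack: []
LOAD_FAST x → push -16. Stack: [-16]
RETURN_VALUE → return -16.

-16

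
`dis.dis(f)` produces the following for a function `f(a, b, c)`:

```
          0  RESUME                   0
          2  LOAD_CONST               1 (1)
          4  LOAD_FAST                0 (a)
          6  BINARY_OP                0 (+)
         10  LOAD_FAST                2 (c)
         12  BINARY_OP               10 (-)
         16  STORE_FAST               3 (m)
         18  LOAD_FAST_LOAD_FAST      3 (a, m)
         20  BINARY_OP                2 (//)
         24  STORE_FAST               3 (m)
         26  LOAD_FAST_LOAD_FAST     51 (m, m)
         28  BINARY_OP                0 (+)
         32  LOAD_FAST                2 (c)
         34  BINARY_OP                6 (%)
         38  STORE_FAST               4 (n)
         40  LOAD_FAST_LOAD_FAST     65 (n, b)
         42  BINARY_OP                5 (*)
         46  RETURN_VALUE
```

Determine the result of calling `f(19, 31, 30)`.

806

LOAD_CONST → push 1. Stack: [1]
LOAD_FAST a → push 19. Stack: [1, 19]
BINARY_OP + → 1 + 19 = 20. Stack: [20]
LOAD_FAST c → push 30. Stack: [20, 30]
BINARY_OP - → 20 - 30 = -10. Stack: [-10]
STORE_FAST m → m=-10. Stack: []
LOAD_FAST_LOAD_FAST a,m → push 19,-10. Stack: [19, -10]
BINARY_OP // → 19 // -10 = -2. Stack: [-2]
STORE_FAST m → m=-2. Stack: []
LOAD_FAST_LOAD_FAST m,m → push -2,-2. Stack: [-2, -2]
BINARY_OP + → -2 + -2 = -4. Stack: [-4]
LOAD_FAST c → push 30. Stack: [-4, 30]
BINARY_OP % → -4 % 30 = 26. Stack: [26]
STORE_FAST n → n=26. Stack: []
LOAD_FAST_LOAD_FAST n,b → push 26,31. Stack: [26, 31]
BINARY_OP * → 26 * 31 = 806. Stack: [806]
RETURN_VALUE → return 806.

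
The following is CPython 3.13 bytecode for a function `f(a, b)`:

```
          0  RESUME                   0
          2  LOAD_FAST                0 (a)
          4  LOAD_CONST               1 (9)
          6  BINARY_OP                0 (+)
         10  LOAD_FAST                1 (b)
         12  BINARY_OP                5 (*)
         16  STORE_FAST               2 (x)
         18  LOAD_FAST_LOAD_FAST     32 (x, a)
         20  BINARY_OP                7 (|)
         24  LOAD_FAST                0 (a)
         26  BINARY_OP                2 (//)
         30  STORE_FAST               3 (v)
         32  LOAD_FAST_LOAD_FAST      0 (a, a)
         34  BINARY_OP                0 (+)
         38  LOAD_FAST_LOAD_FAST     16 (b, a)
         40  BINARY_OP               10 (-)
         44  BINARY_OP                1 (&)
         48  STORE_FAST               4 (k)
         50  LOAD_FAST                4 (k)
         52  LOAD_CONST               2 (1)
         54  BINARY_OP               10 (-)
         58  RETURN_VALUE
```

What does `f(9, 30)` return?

15

LOAD_FAST a → push 9. Stack: [9]
LOAD_CONST → push 9. Stack: [9, 9]
BINARY_OP + → 9 + 9 = 18. Stack: [18]
LOAD_FAST b → push 30. Stack: [18, 30]
BINARY_OP * → 18 * 30 = 540. Stack: [540]
STORE_FAST x → x=540. Stack: []
LOAD_FAST_LOAD_FAST x,a → push 540,9. Stack: [540, 9]
BINARY_OP | → 540 | 9 = 541. Stack: [541]
LOAD_FAST a → push 9. Stack: [541, 9]
BINARY_OP // → 541 // 9 = 60. Stack: [60]
STORE_FAST v → v=60. Stack: []
LOAD_FAST_LOAD_FAST a,a → push 9,9. Stack: [9, 9]
BINARY_OP + → 9 + 9 = 18. Stack: [18]
LOAD_FAST_LOAD_FAST b,a → push 30,9. Stack: [18, 30, 9]
BINARY_OP - → 30 - 9 = 21. Stack: [18, 21]
BINARY_OP & → 18 & 21 = 16. Stack: [16]
STORE_FAST k → k=16. Stack: []
LOAD_FAST k → push 16. Stack: [16]
LOAD_CONST → push 1. Stack: [16, 1]
BINARY_OP - → 16 - 1 = 15. Stack: [15]
RETURN_VALUE → return 15.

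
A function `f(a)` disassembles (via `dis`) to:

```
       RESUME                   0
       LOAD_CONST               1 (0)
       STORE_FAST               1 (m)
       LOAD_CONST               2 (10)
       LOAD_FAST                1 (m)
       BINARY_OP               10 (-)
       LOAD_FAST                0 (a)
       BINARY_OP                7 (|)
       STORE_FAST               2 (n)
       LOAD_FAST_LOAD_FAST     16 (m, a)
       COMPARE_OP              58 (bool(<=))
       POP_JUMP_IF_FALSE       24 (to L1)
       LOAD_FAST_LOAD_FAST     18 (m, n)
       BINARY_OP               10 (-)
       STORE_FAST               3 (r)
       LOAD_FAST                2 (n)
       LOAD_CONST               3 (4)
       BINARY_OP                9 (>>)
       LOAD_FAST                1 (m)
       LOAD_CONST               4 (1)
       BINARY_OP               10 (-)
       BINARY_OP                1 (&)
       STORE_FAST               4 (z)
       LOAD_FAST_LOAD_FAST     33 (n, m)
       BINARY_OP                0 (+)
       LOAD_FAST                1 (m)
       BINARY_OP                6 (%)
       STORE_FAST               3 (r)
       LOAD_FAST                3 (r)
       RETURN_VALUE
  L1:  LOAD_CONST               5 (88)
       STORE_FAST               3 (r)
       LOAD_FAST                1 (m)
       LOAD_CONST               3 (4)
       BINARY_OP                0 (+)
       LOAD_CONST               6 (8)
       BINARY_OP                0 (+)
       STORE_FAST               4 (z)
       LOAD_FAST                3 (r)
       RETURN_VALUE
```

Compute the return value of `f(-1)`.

88

LOAD_CONST → push 0. Stack: [0]
STORE_FAST m → m=0. Stack: []
LOAD_CONST → push 10. Stack: [10]
LOAD_FAST m → push 0. Stack: [10, 0]
BINARY_OP - → 10 - 0 = 10. Stack: [10]
LOAD_FAST a → push -1. Stack: [10, -1]
BINARY_OP | → 10 | -1 = -1. Stack: [-1]
STORE_FAST n → n=-1. Stack: []
LOAD_FAST_LOAD_FAST m,a → push 0,-1. Stack: [0, -1]
COMPARE_OP bool(<=) → 0 vs -1 = False. Stack: [False]
POP_JUMP_IF_FALSE → pop False; jump. Stack: []
LOAD_CONST → push 88. Stack: [88]
STORE_FAST r → r=88. Stack: []
LOAD_FAST m → push 0. Stack: [0]
LOAD_CONST → push 4. Stack: [0, 4]
BINARY_OP + → 0 + 4 = 4. Stack: [4]
LOAD_CONST → push 8. Stack: [4, 8]
BINARY_OP + → 4 + 8 = 12. Stack: [12]
STORE_FAST z → z=12. Stack: []
LOAD_FAST r → push 88. Stack: [88]
RETURN_VALUE → return 88.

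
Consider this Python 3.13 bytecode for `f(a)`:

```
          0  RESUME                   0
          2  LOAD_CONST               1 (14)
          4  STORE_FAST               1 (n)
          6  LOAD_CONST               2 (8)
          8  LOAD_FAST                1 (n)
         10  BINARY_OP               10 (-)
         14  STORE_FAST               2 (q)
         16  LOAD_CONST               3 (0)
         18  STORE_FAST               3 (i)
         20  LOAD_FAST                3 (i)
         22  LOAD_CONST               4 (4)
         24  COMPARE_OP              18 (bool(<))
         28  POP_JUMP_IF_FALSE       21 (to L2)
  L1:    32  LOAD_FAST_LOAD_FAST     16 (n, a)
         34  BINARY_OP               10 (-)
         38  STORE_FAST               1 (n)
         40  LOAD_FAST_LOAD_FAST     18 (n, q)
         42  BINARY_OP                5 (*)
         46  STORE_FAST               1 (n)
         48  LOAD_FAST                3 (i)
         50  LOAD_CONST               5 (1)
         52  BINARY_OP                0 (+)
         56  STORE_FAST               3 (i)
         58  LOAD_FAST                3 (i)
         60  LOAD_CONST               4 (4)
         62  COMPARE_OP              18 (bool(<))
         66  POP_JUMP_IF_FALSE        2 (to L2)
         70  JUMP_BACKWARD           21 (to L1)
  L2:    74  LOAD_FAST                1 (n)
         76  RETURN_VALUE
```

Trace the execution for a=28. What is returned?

-12936

LOAD_CONST → push 14
STORE_FAST n → n=14
LOAD_CONST → push 8
LOAD_FAST n → push 14
BINARY_OP - → 8 - 14 = -6
STORE_FAST q → q=-6
LOAD_CONST → push 0
STORE_FAST i → i=0
LOAD_FAST i → push 0
LOAD_CONST → push 4
COMPARE_OP bool(<) → 0 vs 4 = True
POP_JUMP_IF_FALSE → pop True; no jump
LOAD_FAST_LOAD_FAST n,a → push 14,28
BINARY_OP - → 14 - 28 = -14
STORE_FAST n → n=-14
LOAD_FAST_LOAD_FAST n,q → push -14,-6
BINARY_OP * → -14 * -6 = 84
STORE_FAST n → n=84
LOAD_FAST i → push 0
LOAD_CONST → push 1
BINARY_OP + → 0 + 1 = 1
STORE_FAST i → i=1
LOAD_FAST i → push 1
LOAD_CONST → push 4
COMPARE_OP bool(<) → 1 vs 4 = True
POP_JUMP_IF_FALSE → pop True; no jump
LOAD_FAST_LOAD_FAST n,a → push 84,28
BINARY_OP - → 84 - 28 = 56
STORE_FAST n → n=56
LOAD_FAST_LOAD_FAST n,q → push 56,-6
BINARY_OP * → 56 * -6 = -336
STORE_FAST n → n=-336
LOAD_FAST i → push 1
LOAD_CONST → push 1
BINARY_OP + → 1 + 1 = 2
STORE_FAST i → i=2
LOAD_FAST i → push 2
LOAD_CONST → push 4
COMPARE_OP bool(<) → 2 vs 4 = True
POP_JUMP_IF_FALSE → pop True; no jump
LOAD_FAST_LOAD_FAST n,a → push -336,28
BINARY_OP - → -336 - 28 = -364
STORE_FAST n → n=-364
LOAD_FAST_LOAD_FAST n,q → push -364,-6
BINARY_OP * → -364 * -6 = 2184
STORE_FAST n → n=2184
LOAD_FAST i → push 2
LOAD_CONST → push 1
BINARY_OP + → 2 + 1 = 3
STORE_FAST i → i=3
LOAD_FAST i → push 3
LOAD_CONST → push 4
COMPARE_OP bool(<) → 3 vs 4 = True
POP_JUMP_IF_FALSE → pop True; no jump
LOAD_FAST_LOAD_FAST n,a → push 2184,28
BINARY_OP - → 2184 - 28 = 2156
STORE_FAST n → n=2156
LOAD_FAST_LOAD_FAST n,q → push 2156,-6
BINARY_OP * → 2156 * -6 = -12936
STORE_FAST n → n=-12936
LOAD_FAST i → push 3
LOAD_CONST → push 1
BINARY_OP + → 3 + 1 = 4
STORE_FAST i → i=4
LOAD_FAST i → push 4
LOAD_CONST → push 4
COMPARE_OP bool(<) → 4 vs 4 = False
POP_JUMP_IF_FALSE → pop False; jump
LOAD_FAST n → push -12936
RETURN_VALUE → return -12936.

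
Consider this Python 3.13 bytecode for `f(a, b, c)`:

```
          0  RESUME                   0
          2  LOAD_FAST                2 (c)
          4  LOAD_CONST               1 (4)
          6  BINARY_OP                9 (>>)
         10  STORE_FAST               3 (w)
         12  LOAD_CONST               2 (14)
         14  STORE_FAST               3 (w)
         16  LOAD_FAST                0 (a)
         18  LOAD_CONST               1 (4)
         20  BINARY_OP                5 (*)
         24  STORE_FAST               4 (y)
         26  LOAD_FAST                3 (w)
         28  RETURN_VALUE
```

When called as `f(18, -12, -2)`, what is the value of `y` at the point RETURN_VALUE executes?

LOAD_FAST c → push -2. Stack: [-2]
LOAD_CONST → push 4. Stack: [-2, 4]
BINARY_OP >> → -2 >> 4 = -1. Stack: [-1]
STORE_FAST w → w=-1. Stack: []
LOAD_CONST → push 14. Stack: [14]
STORE_FAST w → w=14. Stack: []
LOAD_FAST a → push 18. Stack: [18]
LOAD_CONST → push 4. Stack: [18, 4]
BINARY_OP * → 18 * 4 = 72. Stack: [72]
STORE_FAST y → y=72. Stack: []
LOAD_FAST w → push 14. Stack: [14]
RETURN_VALUE → return 14.

72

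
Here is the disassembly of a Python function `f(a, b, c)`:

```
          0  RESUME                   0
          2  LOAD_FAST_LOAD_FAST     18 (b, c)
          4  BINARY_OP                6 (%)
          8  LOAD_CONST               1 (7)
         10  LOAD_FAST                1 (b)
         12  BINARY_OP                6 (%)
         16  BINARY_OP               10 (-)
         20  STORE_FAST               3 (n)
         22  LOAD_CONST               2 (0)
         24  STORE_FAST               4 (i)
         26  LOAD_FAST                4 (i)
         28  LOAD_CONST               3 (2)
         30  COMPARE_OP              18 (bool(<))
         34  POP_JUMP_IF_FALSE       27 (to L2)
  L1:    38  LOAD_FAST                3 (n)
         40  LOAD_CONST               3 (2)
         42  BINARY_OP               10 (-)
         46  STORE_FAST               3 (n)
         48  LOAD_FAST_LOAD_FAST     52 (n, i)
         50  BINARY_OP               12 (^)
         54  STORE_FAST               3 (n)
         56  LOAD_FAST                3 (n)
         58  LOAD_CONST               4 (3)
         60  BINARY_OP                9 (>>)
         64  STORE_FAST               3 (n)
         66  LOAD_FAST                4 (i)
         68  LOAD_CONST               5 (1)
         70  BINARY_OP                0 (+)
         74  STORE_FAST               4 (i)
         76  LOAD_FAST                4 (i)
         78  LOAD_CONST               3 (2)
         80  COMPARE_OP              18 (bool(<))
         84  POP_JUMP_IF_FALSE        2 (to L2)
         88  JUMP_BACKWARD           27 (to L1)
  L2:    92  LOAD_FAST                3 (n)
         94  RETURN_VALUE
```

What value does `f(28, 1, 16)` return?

LOAD_FAST_LOAD_FAST b,c → push 1,16. Stack: [1, 16]
BINARY_OP % → 1 % 16 = 1. Stack: [1]
LOAD_CONST → push 7. Stack: [1, 7]
LOAD_FAST b → push 1. Stack: [1, 7, 1]
BINARY_OP % → 7 % 1 = 0. Stack: [1, 0]
BINARY_OP - → 1 - 0 = 1. Stack: [1]
STORE_FAST n → n=1. Stack: []
LOAD_CONST → push 0. Stack: [0]
STORE_FAST i → i=0. Stack: []
LOAD_FAST i → push 0. Stack: [0]
LOAD_CONST → push 2. Stack: [0, 2]
COMPARE_OP bool(<) → 0 vs 2 = True. Stack: [True]
POP_JUMP_IF_FALSE → pop True; no jump. Stack: []
LOAD_FAST n → push 1. Stack: [1]
LOAD_CONST → push 2. Stack: [1, 2]
BINARY_OP - → 1 - 2 = -1. Stack: [-1]
STORE_FAST n → n=-1. Stack: []
LOAD_FAST_LOAD_FAST n,i → push -1,0. Stack: [-1, 0]
BINARY_OP ^ → -1 ^ 0 = -1. Stack: [-1]
STORE_FAST n → n=-1. Stack: []
LOAD_FAST n → push -1. Stack: [-1]
LOAD_CONST → push 3. Stack: [-1, 3]
BINARY_OP >> → -1 >> 3 = -1. Stack: [-1]
STORE_FAST n → n=-1. Stack: []
LOAD_FAST i → push 0. Stack: [0]
LOAD_CONST → push 1. Stack: [0, 1]
BINARY_OP + → 0 + 1 = 1. Stack: [1]
STORE_FAST i → i=1. Stack: []
LOAD_FAST i → push 1. Stack: [1]
LOAD_CONST → push 2. Stack: [1, 2]
COMPARE_OP bool(<) → 1 vs 2 = True. Stack: [True]
POP_JUMP_IF_FALSE → pop True; no jump. Stack: []
LOAD_FAST n → push -1. Stack: [-1]
LOAD_CONST → push 2. Stack: [-1, 2]
BINARY_OP - → -1 - 2 = -3. Stack: [-3]
STORE_FAST n → n=-3. Stack: []
LOAD_FAST_LOAD_FAST n,i → push -3,1. Stack: [-3, 1]
BINARY_OP ^ → -3 ^ 1 = -4. Stack: [-4]
STORE_FAST n → n=-4. Stack: []
LOAD_FAST n → push -4. Stack: [-4]
LOAD_CONST → push 3. Stack: [-4, 3]
BINARY_OP >> → -4 >> 3 = -1. Stack: [-1]
STORE_FAST n → n=-1. Stack: []
LOAD_FAST i → push 1. Stack: [1]
LOAD_CONST → push 1. Stack: [1, 1]
BINARY_OP + → 1 + 1 = 2. Stack: [2]
STORE_FAST i → i=2. Stack: []
LOAD_FAST i → push 2. Stack: [2]
LOAD_CONST → push 2. Stack: [2, 2]
COMPARE_OP bool(<) → 2 vs 2 = False. Stack: [False]
POP_JUMP_IF_FALSE → pop False; jump. Stack: []
LOAD_FAST n → push -1. Stack: [-1]
RETURN_VALUE → return -1.

-1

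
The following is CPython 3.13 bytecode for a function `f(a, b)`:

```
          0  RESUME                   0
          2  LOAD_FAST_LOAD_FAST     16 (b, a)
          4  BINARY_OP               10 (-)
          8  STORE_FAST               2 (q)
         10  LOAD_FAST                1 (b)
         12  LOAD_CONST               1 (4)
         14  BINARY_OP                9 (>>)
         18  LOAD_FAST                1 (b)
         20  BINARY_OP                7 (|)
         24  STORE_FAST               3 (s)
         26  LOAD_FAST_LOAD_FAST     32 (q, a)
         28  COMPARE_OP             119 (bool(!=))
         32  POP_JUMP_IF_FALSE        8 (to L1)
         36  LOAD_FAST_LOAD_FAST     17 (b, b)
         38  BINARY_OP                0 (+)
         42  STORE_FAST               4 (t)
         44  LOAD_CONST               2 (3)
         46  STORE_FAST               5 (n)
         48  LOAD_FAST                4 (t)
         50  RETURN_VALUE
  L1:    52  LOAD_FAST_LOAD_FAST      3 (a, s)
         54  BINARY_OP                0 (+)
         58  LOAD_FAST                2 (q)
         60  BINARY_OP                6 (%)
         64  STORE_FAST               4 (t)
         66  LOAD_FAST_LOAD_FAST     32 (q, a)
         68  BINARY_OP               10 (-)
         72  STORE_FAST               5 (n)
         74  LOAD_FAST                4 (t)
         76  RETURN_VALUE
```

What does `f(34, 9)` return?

18

LOAD_FAST_LOAD_FAST b,a → push 9,34. Stack: [9, 34]
BINARY_OP - → 9 - 34 = -25. Stack: [-25]
STORE_FAST q → q=-25. Stack: []
LOAD_FAST b → push 9. Stack: [9]
LOAD_CONST → push 4. Stack: [9, 4]
BINARY_OP >> → 9 >> 4 = 0. Stack: [0]
LOAD_FAST b → push 9. Stack: [0, 9]
BINARY_OP | → 0 | 9 = 9. Stack: [9]
STORE_FAST s → s=9. Stack: []
LOAD_FAST_LOAD_FAST q,a → push -25,34. Stack: [-25, 34]
COMPARE_OP bool(!=) → -25 vs 34 = True. Stack: [True]
POP_JUMP_IF_FALSE → pop True; no jump. Stack: []
LOAD_FAST_LOAD_FAST b,b → push 9,9. Stack: [9, 9]
BINARY_OP + → 9 + 9 = 18. Stack: [18]
STORE_FAST t → t=18. Stack: []
LOAD_CONST → push 3. Stack: [3]
STORE_FAST n → n=3. Stack: []
LOAD_FAST t → push 18. Stack: [18]
RETURN_VALUE → return 18.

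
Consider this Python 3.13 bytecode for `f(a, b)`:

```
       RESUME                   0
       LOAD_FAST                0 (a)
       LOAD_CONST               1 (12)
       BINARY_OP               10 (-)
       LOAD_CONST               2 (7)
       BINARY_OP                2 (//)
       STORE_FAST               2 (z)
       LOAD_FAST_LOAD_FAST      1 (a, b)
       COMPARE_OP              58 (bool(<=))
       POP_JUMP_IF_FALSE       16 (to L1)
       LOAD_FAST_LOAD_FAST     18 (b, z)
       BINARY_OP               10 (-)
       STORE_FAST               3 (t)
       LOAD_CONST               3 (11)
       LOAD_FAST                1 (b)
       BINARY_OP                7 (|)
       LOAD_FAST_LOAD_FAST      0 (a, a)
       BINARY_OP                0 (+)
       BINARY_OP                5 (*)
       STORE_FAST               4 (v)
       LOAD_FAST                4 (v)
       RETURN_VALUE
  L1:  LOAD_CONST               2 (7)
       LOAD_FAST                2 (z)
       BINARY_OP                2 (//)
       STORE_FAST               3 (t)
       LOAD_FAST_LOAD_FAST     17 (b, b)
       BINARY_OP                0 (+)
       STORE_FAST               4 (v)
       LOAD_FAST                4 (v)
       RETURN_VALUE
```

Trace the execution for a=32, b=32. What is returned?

2752

LOAD_FAST a → push 32. Stack: [32]
LOAD_CONST → push 12. Stack: [32, 12]
BINARY_OP - → 32 - 12 = 20. Stack: [20]
LOAD_CONST → push 7. Stack: [20, 7]
BINARY_OP // → 20 // 7 = 2. Stack: [2]
STORE_FAST z → z=2. Stack: []
LOAD_FAST_LOAD_FAST a,b → push 32,32. Stack: [32, 32]
COMPARE_OP bool(<=) → 32 vs 32 = True. Stack: [True]
POP_JUMP_IF_FALSE → pop True; no jump. Stack: []
LOAD_FAST_LOAD_FAST b,z → push 32,2. Stack: [32, 2]
BINARY_OP - → 32 - 2 = 30. Stack: [30]
STORE_FAST t → t=30. Stack: []
LOAD_CONST → push 11. Stack: [11]
LOAD_FAST b → push 32. Stack: [11, 32]
BINARY_OP | → 11 | 32 = 43. Stack: [43]
LOAD_FAST_LOAD_FAST a,a → push 32,32. Stack: [43, 32, 32]
BINARY_OP + → 32 + 32 = 64. Stack: [43, 64]
BINARY_OP * → 43 * 64 = 2752. Stack: [2752]
STORE_FAST v → v=2752. Stack: []
LOAD_FAST v → push 2752. Stack: [2752]
RETURN_VALUE → return 2752.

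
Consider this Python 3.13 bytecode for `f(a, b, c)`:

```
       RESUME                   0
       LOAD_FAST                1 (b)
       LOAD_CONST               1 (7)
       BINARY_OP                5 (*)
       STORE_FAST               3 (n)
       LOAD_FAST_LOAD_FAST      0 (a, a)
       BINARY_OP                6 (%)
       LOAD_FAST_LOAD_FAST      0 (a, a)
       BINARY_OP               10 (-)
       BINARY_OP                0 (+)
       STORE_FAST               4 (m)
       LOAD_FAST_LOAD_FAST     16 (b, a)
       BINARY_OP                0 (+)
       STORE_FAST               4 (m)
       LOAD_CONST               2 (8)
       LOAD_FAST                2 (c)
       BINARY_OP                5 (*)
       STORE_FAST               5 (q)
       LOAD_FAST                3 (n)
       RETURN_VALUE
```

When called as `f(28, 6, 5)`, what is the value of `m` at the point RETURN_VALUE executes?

LOAD_FAST b → push 6. Stack: [6]
LOAD_CONST → push 7. Stack: [6, 7]
BINARY_OP * → 6 * 7 = 42. Stack: [42]
STORE_FAST n → n=42. Stack: []
LOAD_FAST_LOAD_FAST a,a → push 28,28. Stack: [28, 28]
BINARY_OP % → 28 % 28 = 0. Stack: [0]
LOAD_FAST_LOAD_FAST a,a → push 28,28. Stack: [0, 28, 28]
BINARY_OP - → 28 - 28 = 0. Stack: [0, 0]
BINARY_OP + → 0 + 0 = 0. Stack: [0]
STORE_FAST m → m=0. Stack: []
LOAD_FAST_LOAD_FAST b,a → push 6,28. Stack: [6, 28]
BINARY_OP + → 6 + 28 = 34. Stack: [34]
STORE_FAST m → m=34. Stack: []
LOAD_CONST → push 8. Stack: [8]
LOAD_FAST c → push 5. Stack: [8, 5]
BINARY_OP * → 8 * 5 = 40. Stack: [40]
STORE_FAST q → q=40. Stack: []
LOAD_FAST n → push 42. Stack: [42]
RETURN_VALUE → return 42.

34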